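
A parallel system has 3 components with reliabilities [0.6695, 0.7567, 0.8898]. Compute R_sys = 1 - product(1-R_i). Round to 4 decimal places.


Components: [0.6695, 0.7567, 0.8898]
(1 - 0.6695) = 0.3305, running product = 0.3305
(1 - 0.7567) = 0.2433, running product = 0.0804
(1 - 0.8898) = 0.1102, running product = 0.0089
Product of (1-R_i) = 0.0089
R_sys = 1 - 0.0089 = 0.9911

0.9911


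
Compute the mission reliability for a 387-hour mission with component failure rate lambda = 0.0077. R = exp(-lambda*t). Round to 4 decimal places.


lambda = 0.0077
mission_time = 387
lambda * t = 0.0077 * 387 = 2.9799
R = exp(-2.9799)
R = 0.0508

0.0508


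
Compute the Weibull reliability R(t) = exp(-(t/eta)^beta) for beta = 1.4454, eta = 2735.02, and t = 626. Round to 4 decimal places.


beta = 1.4454, eta = 2735.02, t = 626
t/eta = 626 / 2735.02 = 0.2289
(t/eta)^beta = 0.2289^1.4454 = 0.1187
R(t) = exp(-0.1187)
R(t) = 0.8881

0.8881


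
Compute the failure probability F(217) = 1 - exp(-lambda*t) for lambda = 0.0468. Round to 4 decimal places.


lambda = 0.0468, t = 217
lambda * t = 10.1556
exp(-10.1556) = 0.0
F(t) = 1 - 0.0
F(t) = 1.0

1.0


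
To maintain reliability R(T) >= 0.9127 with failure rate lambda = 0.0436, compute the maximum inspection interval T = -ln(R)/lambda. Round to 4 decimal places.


R_target = 0.9127
lambda = 0.0436
-ln(0.9127) = 0.0913
T = 0.0913 / 0.0436
T = 2.0951

2.0951


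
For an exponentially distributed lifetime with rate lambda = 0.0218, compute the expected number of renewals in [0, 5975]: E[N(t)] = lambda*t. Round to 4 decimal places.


lambda = 0.0218
t = 5975
E[N(t)] = lambda * t
E[N(t)] = 0.0218 * 5975
E[N(t)] = 130.255

130.255


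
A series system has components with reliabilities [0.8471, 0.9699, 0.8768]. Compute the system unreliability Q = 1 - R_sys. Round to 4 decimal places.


Components: [0.8471, 0.9699, 0.8768]
After component 1: product = 0.8471
After component 2: product = 0.8216
After component 3: product = 0.7204
R_sys = 0.7204
Q = 1 - 0.7204 = 0.2796

0.2796


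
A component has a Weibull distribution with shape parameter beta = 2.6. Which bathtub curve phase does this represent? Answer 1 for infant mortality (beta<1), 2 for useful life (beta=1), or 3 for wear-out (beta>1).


beta = 2.6
Compare beta to 1:
beta < 1 => infant mortality (phase 1)
beta = 1 => useful life (phase 2)
beta > 1 => wear-out (phase 3)
Since beta = 2.6, this is wear-out (increasing failure rate)
Phase = 3

3


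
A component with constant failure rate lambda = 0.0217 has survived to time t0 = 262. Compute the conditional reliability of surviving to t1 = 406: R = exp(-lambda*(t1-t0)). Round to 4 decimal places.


lambda = 0.0217
t0 = 262, t1 = 406
t1 - t0 = 144
lambda * (t1-t0) = 0.0217 * 144 = 3.1248
R = exp(-3.1248)
R = 0.0439

0.0439


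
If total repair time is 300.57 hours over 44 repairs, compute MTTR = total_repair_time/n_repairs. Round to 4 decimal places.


total_repair_time = 300.57
n_repairs = 44
MTTR = 300.57 / 44
MTTR = 6.8311

6.8311


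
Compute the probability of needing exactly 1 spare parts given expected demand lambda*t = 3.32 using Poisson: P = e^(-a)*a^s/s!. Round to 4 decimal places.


a = 3.32, s = 1
e^(-a) = e^(-3.32) = 0.0362
a^s = 3.32^1 = 3.32
s! = 1
P = 0.0362 * 3.32 / 1
P = 0.12

0.12


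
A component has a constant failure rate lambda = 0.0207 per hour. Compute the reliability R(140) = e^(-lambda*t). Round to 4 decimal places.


lambda = 0.0207
t = 140
lambda * t = 2.898
R(t) = e^(-2.898)
R(t) = 0.0551

0.0551


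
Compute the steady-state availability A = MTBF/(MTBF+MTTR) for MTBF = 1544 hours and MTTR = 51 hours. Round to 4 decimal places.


MTBF = 1544
MTTR = 51
MTBF + MTTR = 1595
A = 1544 / 1595
A = 0.968

0.968


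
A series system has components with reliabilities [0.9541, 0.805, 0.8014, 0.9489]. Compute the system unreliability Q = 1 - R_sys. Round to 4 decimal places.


Components: [0.9541, 0.805, 0.8014, 0.9489]
After component 1: product = 0.9541
After component 2: product = 0.7681
After component 3: product = 0.6155
After component 4: product = 0.5841
R_sys = 0.5841
Q = 1 - 0.5841 = 0.4159

0.4159


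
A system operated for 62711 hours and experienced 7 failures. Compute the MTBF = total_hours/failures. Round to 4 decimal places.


total_hours = 62711
failures = 7
MTBF = 62711 / 7
MTBF = 8958.7143

8958.7143


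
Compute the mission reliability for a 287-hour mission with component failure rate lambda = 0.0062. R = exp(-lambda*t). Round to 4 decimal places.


lambda = 0.0062
mission_time = 287
lambda * t = 0.0062 * 287 = 1.7794
R = exp(-1.7794)
R = 0.1687

0.1687


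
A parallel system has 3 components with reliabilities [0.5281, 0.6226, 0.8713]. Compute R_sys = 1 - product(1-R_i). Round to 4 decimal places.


Components: [0.5281, 0.6226, 0.8713]
(1 - 0.5281) = 0.4719, running product = 0.4719
(1 - 0.6226) = 0.3774, running product = 0.1781
(1 - 0.8713) = 0.1287, running product = 0.0229
Product of (1-R_i) = 0.0229
R_sys = 1 - 0.0229 = 0.9771

0.9771


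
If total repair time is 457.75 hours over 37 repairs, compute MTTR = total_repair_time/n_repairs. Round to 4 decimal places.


total_repair_time = 457.75
n_repairs = 37
MTTR = 457.75 / 37
MTTR = 12.3716

12.3716


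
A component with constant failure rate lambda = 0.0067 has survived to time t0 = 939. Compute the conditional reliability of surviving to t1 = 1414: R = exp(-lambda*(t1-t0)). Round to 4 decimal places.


lambda = 0.0067
t0 = 939, t1 = 1414
t1 - t0 = 475
lambda * (t1-t0) = 0.0067 * 475 = 3.1825
R = exp(-3.1825)
R = 0.0415

0.0415


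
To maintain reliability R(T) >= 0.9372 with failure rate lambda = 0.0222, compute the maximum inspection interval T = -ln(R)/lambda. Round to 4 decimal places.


R_target = 0.9372
lambda = 0.0222
-ln(0.9372) = 0.0649
T = 0.0649 / 0.0222
T = 2.9216

2.9216


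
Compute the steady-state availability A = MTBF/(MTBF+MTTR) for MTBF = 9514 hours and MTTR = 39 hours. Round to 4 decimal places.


MTBF = 9514
MTTR = 39
MTBF + MTTR = 9553
A = 9514 / 9553
A = 0.9959

0.9959


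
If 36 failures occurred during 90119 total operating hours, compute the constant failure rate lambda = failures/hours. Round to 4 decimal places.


failures = 36
total_hours = 90119
lambda = 36 / 90119
lambda = 0.0004

0.0004


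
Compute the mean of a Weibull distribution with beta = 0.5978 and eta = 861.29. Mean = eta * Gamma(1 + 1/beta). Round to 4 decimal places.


beta = 0.5978, eta = 861.29
1/beta = 1.6728
1 + 1/beta = 2.6728
Gamma(2.6728) = 1.5118
Mean = 861.29 * 1.5118
Mean = 1302.1156

1302.1156


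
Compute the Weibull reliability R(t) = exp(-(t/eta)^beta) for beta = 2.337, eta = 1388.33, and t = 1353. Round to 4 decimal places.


beta = 2.337, eta = 1388.33, t = 1353
t/eta = 1353 / 1388.33 = 0.9746
(t/eta)^beta = 0.9746^2.337 = 0.9415
R(t) = exp(-0.9415)
R(t) = 0.39

0.39


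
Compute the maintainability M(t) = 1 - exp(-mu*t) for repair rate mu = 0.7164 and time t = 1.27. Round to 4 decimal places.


mu = 0.7164, t = 1.27
mu * t = 0.7164 * 1.27 = 0.9098
exp(-0.9098) = 0.4026
M(t) = 1 - 0.4026
M(t) = 0.5974

0.5974


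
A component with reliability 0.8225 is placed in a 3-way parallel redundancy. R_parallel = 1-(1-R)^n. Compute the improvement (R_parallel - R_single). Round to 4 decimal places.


R_single = 0.8225, n = 3
1 - R_single = 0.1775
(1 - R_single)^n = 0.1775^3 = 0.0056
R_parallel = 1 - 0.0056 = 0.9944
Improvement = 0.9944 - 0.8225
Improvement = 0.1719

0.1719


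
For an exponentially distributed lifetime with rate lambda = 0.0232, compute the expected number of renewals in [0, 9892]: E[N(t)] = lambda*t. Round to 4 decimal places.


lambda = 0.0232
t = 9892
E[N(t)] = lambda * t
E[N(t)] = 0.0232 * 9892
E[N(t)] = 229.4944

229.4944


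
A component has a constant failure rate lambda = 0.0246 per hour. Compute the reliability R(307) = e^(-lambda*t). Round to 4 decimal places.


lambda = 0.0246
t = 307
lambda * t = 7.5522
R(t) = e^(-7.5522)
R(t) = 0.0005

0.0005


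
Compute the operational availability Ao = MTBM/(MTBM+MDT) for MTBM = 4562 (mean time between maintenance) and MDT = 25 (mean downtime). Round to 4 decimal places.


MTBM = 4562
MDT = 25
MTBM + MDT = 4587
Ao = 4562 / 4587
Ao = 0.9945

0.9945


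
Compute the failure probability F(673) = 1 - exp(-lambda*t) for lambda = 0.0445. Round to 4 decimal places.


lambda = 0.0445, t = 673
lambda * t = 29.9485
exp(-29.9485) = 0.0
F(t) = 1 - 0.0
F(t) = 1.0

1.0


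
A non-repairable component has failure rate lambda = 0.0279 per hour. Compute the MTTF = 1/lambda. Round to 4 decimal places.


lambda = 0.0279
MTTF = 1 / 0.0279
MTTF = 35.8423

35.8423


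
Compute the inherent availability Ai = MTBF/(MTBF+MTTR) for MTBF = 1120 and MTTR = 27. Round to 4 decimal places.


MTBF = 1120
MTTR = 27
MTBF + MTTR = 1147
Ai = 1120 / 1147
Ai = 0.9765

0.9765


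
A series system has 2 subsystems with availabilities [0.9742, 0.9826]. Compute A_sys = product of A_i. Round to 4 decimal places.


Subsystems: [0.9742, 0.9826]
After subsystem 1 (A=0.9742): product = 0.9742
After subsystem 2 (A=0.9826): product = 0.9572
A_sys = 0.9572

0.9572


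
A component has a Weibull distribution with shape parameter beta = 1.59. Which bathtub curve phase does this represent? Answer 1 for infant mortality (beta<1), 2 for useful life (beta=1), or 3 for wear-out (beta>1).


beta = 1.59
Compare beta to 1:
beta < 1 => infant mortality (phase 1)
beta = 1 => useful life (phase 2)
beta > 1 => wear-out (phase 3)
Since beta = 1.59, this is wear-out (increasing failure rate)
Phase = 3

3


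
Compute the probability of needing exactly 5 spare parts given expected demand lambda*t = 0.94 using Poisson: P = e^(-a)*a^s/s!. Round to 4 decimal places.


a = 0.94, s = 5
e^(-a) = e^(-0.94) = 0.3906
a^s = 0.94^5 = 0.7339
s! = 120
P = 0.3906 * 0.7339 / 120
P = 0.0024

0.0024


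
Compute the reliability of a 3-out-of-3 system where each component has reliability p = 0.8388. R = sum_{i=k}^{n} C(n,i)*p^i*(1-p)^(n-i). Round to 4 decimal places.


k = 3, n = 3, p = 0.8388
i=3: C(3,3)=1 * 0.8388^3 * 0.1612^0 = 0.5902
R = sum of terms = 0.5902

0.5902


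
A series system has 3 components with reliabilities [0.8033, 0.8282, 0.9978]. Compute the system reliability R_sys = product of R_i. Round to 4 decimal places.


Components: [0.8033, 0.8282, 0.9978]
After component 1 (R=0.8033): product = 0.8033
After component 2 (R=0.8282): product = 0.6653
After component 3 (R=0.9978): product = 0.6638
R_sys = 0.6638

0.6638


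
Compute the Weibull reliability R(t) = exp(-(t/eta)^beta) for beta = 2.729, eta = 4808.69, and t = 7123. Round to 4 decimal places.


beta = 2.729, eta = 4808.69, t = 7123
t/eta = 7123 / 4808.69 = 1.4813
(t/eta)^beta = 1.4813^2.729 = 2.9219
R(t) = exp(-2.9219)
R(t) = 0.0538

0.0538


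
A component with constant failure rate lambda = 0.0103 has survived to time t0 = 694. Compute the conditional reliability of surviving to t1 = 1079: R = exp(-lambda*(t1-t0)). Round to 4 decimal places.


lambda = 0.0103
t0 = 694, t1 = 1079
t1 - t0 = 385
lambda * (t1-t0) = 0.0103 * 385 = 3.9655
R = exp(-3.9655)
R = 0.019

0.019


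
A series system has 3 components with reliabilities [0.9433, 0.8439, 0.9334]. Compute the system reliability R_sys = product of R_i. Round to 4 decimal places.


Components: [0.9433, 0.8439, 0.9334]
After component 1 (R=0.9433): product = 0.9433
After component 2 (R=0.8439): product = 0.7961
After component 3 (R=0.9334): product = 0.743
R_sys = 0.743

0.743


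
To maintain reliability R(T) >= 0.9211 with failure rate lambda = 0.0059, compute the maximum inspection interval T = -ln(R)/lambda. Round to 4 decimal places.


R_target = 0.9211
lambda = 0.0059
-ln(0.9211) = 0.0822
T = 0.0822 / 0.0059
T = 13.9299

13.9299


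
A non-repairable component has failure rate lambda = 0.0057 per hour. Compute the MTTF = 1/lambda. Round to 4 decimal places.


lambda = 0.0057
MTTF = 1 / 0.0057
MTTF = 175.4386

175.4386


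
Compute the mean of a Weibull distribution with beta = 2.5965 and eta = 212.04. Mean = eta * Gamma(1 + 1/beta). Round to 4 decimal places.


beta = 2.5965, eta = 212.04
1/beta = 0.3851
1 + 1/beta = 1.3851
Gamma(1.3851) = 0.8882
Mean = 212.04 * 0.8882
Mean = 188.3286

188.3286


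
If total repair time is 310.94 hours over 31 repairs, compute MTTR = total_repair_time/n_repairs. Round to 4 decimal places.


total_repair_time = 310.94
n_repairs = 31
MTTR = 310.94 / 31
MTTR = 10.0303

10.0303


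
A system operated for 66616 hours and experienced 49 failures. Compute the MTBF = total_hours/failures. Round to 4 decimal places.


total_hours = 66616
failures = 49
MTBF = 66616 / 49
MTBF = 1359.5102

1359.5102


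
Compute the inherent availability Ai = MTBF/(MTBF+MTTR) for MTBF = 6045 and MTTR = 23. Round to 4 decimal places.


MTBF = 6045
MTTR = 23
MTBF + MTTR = 6068
Ai = 6045 / 6068
Ai = 0.9962

0.9962


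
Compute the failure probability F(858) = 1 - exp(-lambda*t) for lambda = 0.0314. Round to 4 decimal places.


lambda = 0.0314, t = 858
lambda * t = 26.9412
exp(-26.9412) = 0.0
F(t) = 1 - 0.0
F(t) = 1.0

1.0


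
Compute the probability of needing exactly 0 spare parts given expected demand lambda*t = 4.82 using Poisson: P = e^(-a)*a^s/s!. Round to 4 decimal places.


a = 4.82, s = 0
e^(-a) = e^(-4.82) = 0.0081
a^s = 4.82^0 = 1.0
s! = 1
P = 0.0081 * 1.0 / 1
P = 0.0081

0.0081


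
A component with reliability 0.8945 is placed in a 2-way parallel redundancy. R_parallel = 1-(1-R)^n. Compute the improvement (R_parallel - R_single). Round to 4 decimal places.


R_single = 0.8945, n = 2
1 - R_single = 0.1055
(1 - R_single)^n = 0.1055^2 = 0.0111
R_parallel = 1 - 0.0111 = 0.9889
Improvement = 0.9889 - 0.8945
Improvement = 0.0944

0.0944


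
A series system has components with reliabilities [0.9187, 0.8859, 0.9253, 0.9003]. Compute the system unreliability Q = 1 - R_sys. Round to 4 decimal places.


Components: [0.9187, 0.8859, 0.9253, 0.9003]
After component 1: product = 0.9187
After component 2: product = 0.8139
After component 3: product = 0.7531
After component 4: product = 0.678
R_sys = 0.678
Q = 1 - 0.678 = 0.322

0.322


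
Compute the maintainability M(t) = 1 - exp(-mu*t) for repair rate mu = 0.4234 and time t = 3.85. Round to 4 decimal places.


mu = 0.4234, t = 3.85
mu * t = 0.4234 * 3.85 = 1.6301
exp(-1.6301) = 0.1959
M(t) = 1 - 0.1959
M(t) = 0.8041

0.8041


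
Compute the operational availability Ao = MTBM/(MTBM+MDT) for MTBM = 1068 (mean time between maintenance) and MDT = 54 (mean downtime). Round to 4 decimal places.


MTBM = 1068
MDT = 54
MTBM + MDT = 1122
Ao = 1068 / 1122
Ao = 0.9519

0.9519


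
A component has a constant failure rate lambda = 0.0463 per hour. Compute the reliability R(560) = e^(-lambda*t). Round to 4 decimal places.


lambda = 0.0463
t = 560
lambda * t = 25.928
R(t) = e^(-25.928)
R(t) = 0.0

0.0


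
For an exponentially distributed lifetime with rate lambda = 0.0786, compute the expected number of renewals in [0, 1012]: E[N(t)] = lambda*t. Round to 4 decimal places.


lambda = 0.0786
t = 1012
E[N(t)] = lambda * t
E[N(t)] = 0.0786 * 1012
E[N(t)] = 79.5432

79.5432


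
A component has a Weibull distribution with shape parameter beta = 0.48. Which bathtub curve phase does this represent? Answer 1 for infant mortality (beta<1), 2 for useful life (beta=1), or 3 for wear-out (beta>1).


beta = 0.48
Compare beta to 1:
beta < 1 => infant mortality (phase 1)
beta = 1 => useful life (phase 2)
beta > 1 => wear-out (phase 3)
Since beta = 0.48, this is infant mortality (decreasing failure rate)
Phase = 1

1


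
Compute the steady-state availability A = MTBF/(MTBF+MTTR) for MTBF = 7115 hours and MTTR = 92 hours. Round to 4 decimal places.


MTBF = 7115
MTTR = 92
MTBF + MTTR = 7207
A = 7115 / 7207
A = 0.9872

0.9872


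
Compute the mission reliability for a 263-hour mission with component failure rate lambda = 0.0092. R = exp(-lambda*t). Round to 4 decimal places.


lambda = 0.0092
mission_time = 263
lambda * t = 0.0092 * 263 = 2.4196
R = exp(-2.4196)
R = 0.089

0.089


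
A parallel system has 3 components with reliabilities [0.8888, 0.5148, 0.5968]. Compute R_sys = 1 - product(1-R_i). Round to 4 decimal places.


Components: [0.8888, 0.5148, 0.5968]
(1 - 0.8888) = 0.1112, running product = 0.1112
(1 - 0.5148) = 0.4852, running product = 0.054
(1 - 0.5968) = 0.4032, running product = 0.0218
Product of (1-R_i) = 0.0218
R_sys = 1 - 0.0218 = 0.9782

0.9782


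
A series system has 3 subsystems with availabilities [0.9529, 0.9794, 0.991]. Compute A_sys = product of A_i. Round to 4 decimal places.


Subsystems: [0.9529, 0.9794, 0.991]
After subsystem 1 (A=0.9529): product = 0.9529
After subsystem 2 (A=0.9794): product = 0.9333
After subsystem 3 (A=0.991): product = 0.9249
A_sys = 0.9249

0.9249


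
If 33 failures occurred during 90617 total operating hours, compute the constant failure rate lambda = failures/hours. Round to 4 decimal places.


failures = 33
total_hours = 90617
lambda = 33 / 90617
lambda = 0.0004

0.0004


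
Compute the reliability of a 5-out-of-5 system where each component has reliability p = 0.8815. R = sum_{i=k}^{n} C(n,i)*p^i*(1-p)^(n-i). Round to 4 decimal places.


k = 5, n = 5, p = 0.8815
i=5: C(5,5)=1 * 0.8815^5 * 0.1185^0 = 0.5322
R = sum of terms = 0.5322

0.5322


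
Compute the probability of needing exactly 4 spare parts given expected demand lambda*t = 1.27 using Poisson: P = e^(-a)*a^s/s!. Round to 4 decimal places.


a = 1.27, s = 4
e^(-a) = e^(-1.27) = 0.2808
a^s = 1.27^4 = 2.6014
s! = 24
P = 0.2808 * 2.6014 / 24
P = 0.0304

0.0304


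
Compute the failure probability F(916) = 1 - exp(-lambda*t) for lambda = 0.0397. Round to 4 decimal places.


lambda = 0.0397, t = 916
lambda * t = 36.3652
exp(-36.3652) = 0.0
F(t) = 1 - 0.0
F(t) = 1.0

1.0


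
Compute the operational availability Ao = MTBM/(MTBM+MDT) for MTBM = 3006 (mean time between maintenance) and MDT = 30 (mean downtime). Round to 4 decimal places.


MTBM = 3006
MDT = 30
MTBM + MDT = 3036
Ao = 3006 / 3036
Ao = 0.9901

0.9901


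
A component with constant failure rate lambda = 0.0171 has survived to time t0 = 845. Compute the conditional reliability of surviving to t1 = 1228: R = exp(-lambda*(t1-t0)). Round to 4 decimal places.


lambda = 0.0171
t0 = 845, t1 = 1228
t1 - t0 = 383
lambda * (t1-t0) = 0.0171 * 383 = 6.5493
R = exp(-6.5493)
R = 0.0014

0.0014


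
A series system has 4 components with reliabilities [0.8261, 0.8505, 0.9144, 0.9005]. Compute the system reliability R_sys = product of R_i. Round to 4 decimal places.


Components: [0.8261, 0.8505, 0.9144, 0.9005]
After component 1 (R=0.8261): product = 0.8261
After component 2 (R=0.8505): product = 0.7026
After component 3 (R=0.9144): product = 0.6425
After component 4 (R=0.9005): product = 0.5785
R_sys = 0.5785

0.5785


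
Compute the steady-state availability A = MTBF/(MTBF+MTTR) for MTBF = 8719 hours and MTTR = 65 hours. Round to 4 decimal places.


MTBF = 8719
MTTR = 65
MTBF + MTTR = 8784
A = 8719 / 8784
A = 0.9926

0.9926


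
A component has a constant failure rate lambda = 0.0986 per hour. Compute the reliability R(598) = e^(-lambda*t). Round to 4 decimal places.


lambda = 0.0986
t = 598
lambda * t = 58.9628
R(t) = e^(-58.9628)
R(t) = 0.0

0.0


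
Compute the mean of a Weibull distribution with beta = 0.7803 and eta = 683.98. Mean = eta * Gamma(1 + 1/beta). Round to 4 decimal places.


beta = 0.7803, eta = 683.98
1/beta = 1.2816
1 + 1/beta = 2.2816
Gamma(2.2816) = 1.154
Mean = 683.98 * 1.154
Mean = 789.2988

789.2988


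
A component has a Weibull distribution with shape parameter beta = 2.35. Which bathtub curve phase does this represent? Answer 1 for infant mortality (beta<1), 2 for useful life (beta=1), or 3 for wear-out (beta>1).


beta = 2.35
Compare beta to 1:
beta < 1 => infant mortality (phase 1)
beta = 1 => useful life (phase 2)
beta > 1 => wear-out (phase 3)
Since beta = 2.35, this is wear-out (increasing failure rate)
Phase = 3

3


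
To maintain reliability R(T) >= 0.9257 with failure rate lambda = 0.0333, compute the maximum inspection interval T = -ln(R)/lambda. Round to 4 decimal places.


R_target = 0.9257
lambda = 0.0333
-ln(0.9257) = 0.0772
T = 0.0772 / 0.0333
T = 2.3185

2.3185


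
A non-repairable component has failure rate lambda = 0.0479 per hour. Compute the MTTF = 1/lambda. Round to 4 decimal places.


lambda = 0.0479
MTTF = 1 / 0.0479
MTTF = 20.8768

20.8768


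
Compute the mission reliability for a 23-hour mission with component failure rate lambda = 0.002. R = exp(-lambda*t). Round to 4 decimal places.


lambda = 0.002
mission_time = 23
lambda * t = 0.002 * 23 = 0.046
R = exp(-0.046)
R = 0.955

0.955


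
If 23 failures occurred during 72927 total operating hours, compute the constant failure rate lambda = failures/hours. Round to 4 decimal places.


failures = 23
total_hours = 72927
lambda = 23 / 72927
lambda = 0.0003

0.0003


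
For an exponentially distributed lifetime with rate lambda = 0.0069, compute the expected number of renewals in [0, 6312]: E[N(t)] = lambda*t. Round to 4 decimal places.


lambda = 0.0069
t = 6312
E[N(t)] = lambda * t
E[N(t)] = 0.0069 * 6312
E[N(t)] = 43.5528

43.5528


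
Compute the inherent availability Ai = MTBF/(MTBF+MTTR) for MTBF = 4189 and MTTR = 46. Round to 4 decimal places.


MTBF = 4189
MTTR = 46
MTBF + MTTR = 4235
Ai = 4189 / 4235
Ai = 0.9891

0.9891


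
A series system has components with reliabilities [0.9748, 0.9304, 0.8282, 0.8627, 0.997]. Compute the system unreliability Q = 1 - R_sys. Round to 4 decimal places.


Components: [0.9748, 0.9304, 0.8282, 0.8627, 0.997]
After component 1: product = 0.9748
After component 2: product = 0.907
After component 3: product = 0.7511
After component 4: product = 0.648
After component 5: product = 0.6461
R_sys = 0.6461
Q = 1 - 0.6461 = 0.3539

0.3539


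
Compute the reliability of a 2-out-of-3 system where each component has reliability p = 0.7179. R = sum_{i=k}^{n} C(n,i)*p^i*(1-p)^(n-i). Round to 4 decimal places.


k = 2, n = 3, p = 0.7179
i=2: C(3,2)=3 * 0.7179^2 * 0.2821^1 = 0.4362
i=3: C(3,3)=1 * 0.7179^3 * 0.2821^0 = 0.37
R = sum of terms = 0.8062

0.8062


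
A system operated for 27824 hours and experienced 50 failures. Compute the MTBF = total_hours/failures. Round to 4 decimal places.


total_hours = 27824
failures = 50
MTBF = 27824 / 50
MTBF = 556.48

556.48


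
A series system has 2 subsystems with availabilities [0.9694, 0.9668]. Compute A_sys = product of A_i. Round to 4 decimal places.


Subsystems: [0.9694, 0.9668]
After subsystem 1 (A=0.9694): product = 0.9694
After subsystem 2 (A=0.9668): product = 0.9372
A_sys = 0.9372

0.9372


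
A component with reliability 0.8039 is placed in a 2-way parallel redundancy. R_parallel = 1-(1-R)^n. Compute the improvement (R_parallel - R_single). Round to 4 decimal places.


R_single = 0.8039, n = 2
1 - R_single = 0.1961
(1 - R_single)^n = 0.1961^2 = 0.0385
R_parallel = 1 - 0.0385 = 0.9615
Improvement = 0.9615 - 0.8039
Improvement = 0.1576

0.1576


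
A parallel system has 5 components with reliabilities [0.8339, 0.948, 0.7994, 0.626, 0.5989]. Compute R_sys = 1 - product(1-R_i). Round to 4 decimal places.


Components: [0.8339, 0.948, 0.7994, 0.626, 0.5989]
(1 - 0.8339) = 0.1661, running product = 0.1661
(1 - 0.948) = 0.052, running product = 0.0086
(1 - 0.7994) = 0.2006, running product = 0.0017
(1 - 0.626) = 0.374, running product = 0.0006
(1 - 0.5989) = 0.4011, running product = 0.0003
Product of (1-R_i) = 0.0003
R_sys = 1 - 0.0003 = 0.9997

0.9997


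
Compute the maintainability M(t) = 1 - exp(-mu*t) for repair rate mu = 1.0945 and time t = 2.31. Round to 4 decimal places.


mu = 1.0945, t = 2.31
mu * t = 1.0945 * 2.31 = 2.5283
exp(-2.5283) = 0.0798
M(t) = 1 - 0.0798
M(t) = 0.9202

0.9202


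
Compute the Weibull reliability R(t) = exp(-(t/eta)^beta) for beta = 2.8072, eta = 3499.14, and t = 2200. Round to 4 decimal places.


beta = 2.8072, eta = 3499.14, t = 2200
t/eta = 2200 / 3499.14 = 0.6287
(t/eta)^beta = 0.6287^2.8072 = 0.2718
R(t) = exp(-0.2718)
R(t) = 0.762

0.762


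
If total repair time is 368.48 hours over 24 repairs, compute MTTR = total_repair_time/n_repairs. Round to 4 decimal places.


total_repair_time = 368.48
n_repairs = 24
MTTR = 368.48 / 24
MTTR = 15.3533

15.3533


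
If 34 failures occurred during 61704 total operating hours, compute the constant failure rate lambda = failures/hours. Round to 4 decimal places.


failures = 34
total_hours = 61704
lambda = 34 / 61704
lambda = 0.0006

0.0006


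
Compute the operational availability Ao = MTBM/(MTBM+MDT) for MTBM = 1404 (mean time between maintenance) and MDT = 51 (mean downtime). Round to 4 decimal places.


MTBM = 1404
MDT = 51
MTBM + MDT = 1455
Ao = 1404 / 1455
Ao = 0.9649

0.9649


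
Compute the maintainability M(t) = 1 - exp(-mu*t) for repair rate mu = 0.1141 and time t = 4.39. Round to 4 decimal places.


mu = 0.1141, t = 4.39
mu * t = 0.1141 * 4.39 = 0.5009
exp(-0.5009) = 0.606
M(t) = 1 - 0.606
M(t) = 0.394

0.394


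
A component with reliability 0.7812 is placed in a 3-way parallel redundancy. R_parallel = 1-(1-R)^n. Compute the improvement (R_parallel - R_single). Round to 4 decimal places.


R_single = 0.7812, n = 3
1 - R_single = 0.2188
(1 - R_single)^n = 0.2188^3 = 0.0105
R_parallel = 1 - 0.0105 = 0.9895
Improvement = 0.9895 - 0.7812
Improvement = 0.2083

0.2083


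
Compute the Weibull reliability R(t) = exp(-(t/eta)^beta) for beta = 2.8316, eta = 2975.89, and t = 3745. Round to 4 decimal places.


beta = 2.8316, eta = 2975.89, t = 3745
t/eta = 3745 / 2975.89 = 1.2584
(t/eta)^beta = 1.2584^2.8316 = 1.9173
R(t) = exp(-1.9173)
R(t) = 0.147

0.147


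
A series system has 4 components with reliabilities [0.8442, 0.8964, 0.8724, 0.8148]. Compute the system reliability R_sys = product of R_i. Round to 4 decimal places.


Components: [0.8442, 0.8964, 0.8724, 0.8148]
After component 1 (R=0.8442): product = 0.8442
After component 2 (R=0.8964): product = 0.7567
After component 3 (R=0.8724): product = 0.6602
After component 4 (R=0.8148): product = 0.5379
R_sys = 0.5379

0.5379


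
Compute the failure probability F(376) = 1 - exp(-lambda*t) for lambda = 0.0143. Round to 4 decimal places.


lambda = 0.0143, t = 376
lambda * t = 5.3768
exp(-5.3768) = 0.0046
F(t) = 1 - 0.0046
F(t) = 0.9954

0.9954


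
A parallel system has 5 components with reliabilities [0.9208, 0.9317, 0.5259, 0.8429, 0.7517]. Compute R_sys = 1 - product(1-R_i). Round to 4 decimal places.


Components: [0.9208, 0.9317, 0.5259, 0.8429, 0.7517]
(1 - 0.9208) = 0.0792, running product = 0.0792
(1 - 0.9317) = 0.0683, running product = 0.0054
(1 - 0.5259) = 0.4741, running product = 0.0026
(1 - 0.8429) = 0.1571, running product = 0.0004
(1 - 0.7517) = 0.2483, running product = 0.0001
Product of (1-R_i) = 0.0001
R_sys = 1 - 0.0001 = 0.9999

0.9999


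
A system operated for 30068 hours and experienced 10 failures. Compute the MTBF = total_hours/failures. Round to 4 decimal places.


total_hours = 30068
failures = 10
MTBF = 30068 / 10
MTBF = 3006.8

3006.8


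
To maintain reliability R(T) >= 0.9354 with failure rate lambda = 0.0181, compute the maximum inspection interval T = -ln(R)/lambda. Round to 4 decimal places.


R_target = 0.9354
lambda = 0.0181
-ln(0.9354) = 0.0668
T = 0.0668 / 0.0181
T = 3.6896

3.6896


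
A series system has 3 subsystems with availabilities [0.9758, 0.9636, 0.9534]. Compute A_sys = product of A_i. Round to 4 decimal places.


Subsystems: [0.9758, 0.9636, 0.9534]
After subsystem 1 (A=0.9758): product = 0.9758
After subsystem 2 (A=0.9636): product = 0.9403
After subsystem 3 (A=0.9534): product = 0.8965
A_sys = 0.8965

0.8965


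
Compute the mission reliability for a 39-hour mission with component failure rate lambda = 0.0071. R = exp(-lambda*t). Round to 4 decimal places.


lambda = 0.0071
mission_time = 39
lambda * t = 0.0071 * 39 = 0.2769
R = exp(-0.2769)
R = 0.7581

0.7581


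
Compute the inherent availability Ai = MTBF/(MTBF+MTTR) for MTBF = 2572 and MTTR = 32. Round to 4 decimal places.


MTBF = 2572
MTTR = 32
MTBF + MTTR = 2604
Ai = 2572 / 2604
Ai = 0.9877

0.9877


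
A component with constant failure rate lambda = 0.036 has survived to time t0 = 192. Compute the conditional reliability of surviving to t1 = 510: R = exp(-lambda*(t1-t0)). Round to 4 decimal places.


lambda = 0.036
t0 = 192, t1 = 510
t1 - t0 = 318
lambda * (t1-t0) = 0.036 * 318 = 11.448
R = exp(-11.448)
R = 0.0

0.0


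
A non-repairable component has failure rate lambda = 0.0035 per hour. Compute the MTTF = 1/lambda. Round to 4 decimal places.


lambda = 0.0035
MTTF = 1 / 0.0035
MTTF = 285.7143

285.7143


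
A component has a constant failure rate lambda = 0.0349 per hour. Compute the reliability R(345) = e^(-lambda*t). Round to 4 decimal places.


lambda = 0.0349
t = 345
lambda * t = 12.0405
R(t) = e^(-12.0405)
R(t) = 0.0

0.0


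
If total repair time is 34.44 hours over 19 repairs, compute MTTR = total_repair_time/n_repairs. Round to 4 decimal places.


total_repair_time = 34.44
n_repairs = 19
MTTR = 34.44 / 19
MTTR = 1.8126

1.8126


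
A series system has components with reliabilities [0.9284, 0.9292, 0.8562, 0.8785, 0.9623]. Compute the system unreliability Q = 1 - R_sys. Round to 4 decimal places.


Components: [0.9284, 0.9292, 0.8562, 0.8785, 0.9623]
After component 1: product = 0.9284
After component 2: product = 0.8627
After component 3: product = 0.7386
After component 4: product = 0.6489
After component 5: product = 0.6244
R_sys = 0.6244
Q = 1 - 0.6244 = 0.3756

0.3756


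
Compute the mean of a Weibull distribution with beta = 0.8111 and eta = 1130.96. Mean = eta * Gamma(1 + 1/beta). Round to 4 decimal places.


beta = 0.8111, eta = 1130.96
1/beta = 1.2329
1 + 1/beta = 2.2329
Gamma(2.2329) = 1.1221
Mean = 1130.96 * 1.1221
Mean = 1268.9961

1268.9961


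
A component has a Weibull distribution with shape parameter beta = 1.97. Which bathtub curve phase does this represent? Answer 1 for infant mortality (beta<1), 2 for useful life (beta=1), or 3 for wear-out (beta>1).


beta = 1.97
Compare beta to 1:
beta < 1 => infant mortality (phase 1)
beta = 1 => useful life (phase 2)
beta > 1 => wear-out (phase 3)
Since beta = 1.97, this is wear-out (increasing failure rate)
Phase = 3

3


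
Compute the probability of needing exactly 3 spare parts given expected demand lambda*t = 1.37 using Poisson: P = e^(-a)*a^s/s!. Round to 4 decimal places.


a = 1.37, s = 3
e^(-a) = e^(-1.37) = 0.2541
a^s = 1.37^3 = 2.5714
s! = 6
P = 0.2541 * 2.5714 / 6
P = 0.1089

0.1089


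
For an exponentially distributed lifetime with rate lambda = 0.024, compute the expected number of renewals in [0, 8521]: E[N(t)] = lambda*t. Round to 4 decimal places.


lambda = 0.024
t = 8521
E[N(t)] = lambda * t
E[N(t)] = 0.024 * 8521
E[N(t)] = 204.504

204.504


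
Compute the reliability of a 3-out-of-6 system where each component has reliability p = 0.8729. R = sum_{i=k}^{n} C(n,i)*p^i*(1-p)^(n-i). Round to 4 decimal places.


k = 3, n = 6, p = 0.8729
i=3: C(6,3)=20 * 0.8729^3 * 0.1271^3 = 0.0273
i=4: C(6,4)=15 * 0.8729^4 * 0.1271^2 = 0.1407
i=5: C(6,5)=6 * 0.8729^5 * 0.1271^1 = 0.3865
i=6: C(6,6)=1 * 0.8729^6 * 0.1271^0 = 0.4424
R = sum of terms = 0.9968

0.9968


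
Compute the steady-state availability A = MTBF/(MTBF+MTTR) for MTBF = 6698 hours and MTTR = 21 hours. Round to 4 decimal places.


MTBF = 6698
MTTR = 21
MTBF + MTTR = 6719
A = 6698 / 6719
A = 0.9969

0.9969


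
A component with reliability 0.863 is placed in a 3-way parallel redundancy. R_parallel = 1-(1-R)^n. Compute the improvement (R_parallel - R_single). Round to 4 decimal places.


R_single = 0.863, n = 3
1 - R_single = 0.137
(1 - R_single)^n = 0.137^3 = 0.0026
R_parallel = 1 - 0.0026 = 0.9974
Improvement = 0.9974 - 0.863
Improvement = 0.1344

0.1344


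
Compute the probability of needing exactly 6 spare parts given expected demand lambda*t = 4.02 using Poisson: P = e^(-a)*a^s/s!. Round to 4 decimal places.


a = 4.02, s = 6
e^(-a) = e^(-4.02) = 0.018
a^s = 4.02^6 = 4220.4263
s! = 720
P = 0.018 * 4220.4263 / 720
P = 0.1052

0.1052


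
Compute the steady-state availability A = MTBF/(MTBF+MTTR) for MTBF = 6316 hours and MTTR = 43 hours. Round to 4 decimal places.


MTBF = 6316
MTTR = 43
MTBF + MTTR = 6359
A = 6316 / 6359
A = 0.9932

0.9932


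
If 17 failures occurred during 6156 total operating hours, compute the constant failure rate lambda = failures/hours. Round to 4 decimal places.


failures = 17
total_hours = 6156
lambda = 17 / 6156
lambda = 0.0028

0.0028


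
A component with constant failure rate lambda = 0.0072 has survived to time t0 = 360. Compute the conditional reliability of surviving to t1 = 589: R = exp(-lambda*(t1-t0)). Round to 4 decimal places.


lambda = 0.0072
t0 = 360, t1 = 589
t1 - t0 = 229
lambda * (t1-t0) = 0.0072 * 229 = 1.6488
R = exp(-1.6488)
R = 0.1923

0.1923


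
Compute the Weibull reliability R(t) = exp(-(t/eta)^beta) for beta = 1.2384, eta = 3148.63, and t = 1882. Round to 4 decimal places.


beta = 1.2384, eta = 3148.63, t = 1882
t/eta = 1882 / 3148.63 = 0.5977
(t/eta)^beta = 0.5977^1.2384 = 0.5287
R(t) = exp(-0.5287)
R(t) = 0.5894

0.5894


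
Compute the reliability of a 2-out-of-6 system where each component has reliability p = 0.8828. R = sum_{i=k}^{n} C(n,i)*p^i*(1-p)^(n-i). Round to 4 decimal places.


k = 2, n = 6, p = 0.8828
i=2: C(6,2)=15 * 0.8828^2 * 0.1172^4 = 0.0022
i=3: C(6,3)=20 * 0.8828^3 * 0.1172^3 = 0.0222
i=4: C(6,4)=15 * 0.8828^4 * 0.1172^2 = 0.1251
i=5: C(6,5)=6 * 0.8828^5 * 0.1172^1 = 0.377
i=6: C(6,6)=1 * 0.8828^6 * 0.1172^0 = 0.4733
R = sum of terms = 0.9999

0.9999


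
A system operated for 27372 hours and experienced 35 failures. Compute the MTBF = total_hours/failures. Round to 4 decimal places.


total_hours = 27372
failures = 35
MTBF = 27372 / 35
MTBF = 782.0571

782.0571


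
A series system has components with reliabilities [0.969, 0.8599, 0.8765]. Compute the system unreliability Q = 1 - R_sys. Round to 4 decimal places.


Components: [0.969, 0.8599, 0.8765]
After component 1: product = 0.969
After component 2: product = 0.8332
After component 3: product = 0.7303
R_sys = 0.7303
Q = 1 - 0.7303 = 0.2697

0.2697


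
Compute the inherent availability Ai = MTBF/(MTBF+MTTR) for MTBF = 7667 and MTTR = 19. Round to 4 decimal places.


MTBF = 7667
MTTR = 19
MTBF + MTTR = 7686
Ai = 7667 / 7686
Ai = 0.9975

0.9975


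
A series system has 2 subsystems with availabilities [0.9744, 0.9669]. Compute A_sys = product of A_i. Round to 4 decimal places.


Subsystems: [0.9744, 0.9669]
After subsystem 1 (A=0.9744): product = 0.9744
After subsystem 2 (A=0.9669): product = 0.9421
A_sys = 0.9421

0.9421


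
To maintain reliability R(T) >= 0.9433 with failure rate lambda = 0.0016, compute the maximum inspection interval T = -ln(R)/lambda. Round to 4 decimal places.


R_target = 0.9433
lambda = 0.0016
-ln(0.9433) = 0.0584
T = 0.0584 / 0.0016
T = 36.4818

36.4818


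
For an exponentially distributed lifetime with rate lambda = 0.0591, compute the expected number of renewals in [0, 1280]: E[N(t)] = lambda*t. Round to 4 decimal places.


lambda = 0.0591
t = 1280
E[N(t)] = lambda * t
E[N(t)] = 0.0591 * 1280
E[N(t)] = 75.648

75.648


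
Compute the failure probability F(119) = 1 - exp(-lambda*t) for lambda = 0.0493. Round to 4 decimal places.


lambda = 0.0493, t = 119
lambda * t = 5.8667
exp(-5.8667) = 0.0028
F(t) = 1 - 0.0028
F(t) = 0.9972

0.9972


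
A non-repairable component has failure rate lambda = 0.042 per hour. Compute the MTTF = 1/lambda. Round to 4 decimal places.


lambda = 0.042
MTTF = 1 / 0.042
MTTF = 23.8095

23.8095


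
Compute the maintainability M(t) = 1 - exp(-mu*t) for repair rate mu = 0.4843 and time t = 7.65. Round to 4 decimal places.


mu = 0.4843, t = 7.65
mu * t = 0.4843 * 7.65 = 3.7049
exp(-3.7049) = 0.0246
M(t) = 1 - 0.0246
M(t) = 0.9754

0.9754


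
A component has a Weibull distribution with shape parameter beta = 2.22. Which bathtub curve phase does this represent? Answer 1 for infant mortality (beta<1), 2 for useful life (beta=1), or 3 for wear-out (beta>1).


beta = 2.22
Compare beta to 1:
beta < 1 => infant mortality (phase 1)
beta = 1 => useful life (phase 2)
beta > 1 => wear-out (phase 3)
Since beta = 2.22, this is wear-out (increasing failure rate)
Phase = 3

3


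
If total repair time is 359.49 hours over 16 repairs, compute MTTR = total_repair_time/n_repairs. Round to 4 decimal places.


total_repair_time = 359.49
n_repairs = 16
MTTR = 359.49 / 16
MTTR = 22.4681

22.4681


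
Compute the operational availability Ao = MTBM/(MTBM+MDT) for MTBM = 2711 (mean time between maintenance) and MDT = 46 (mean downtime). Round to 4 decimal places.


MTBM = 2711
MDT = 46
MTBM + MDT = 2757
Ao = 2711 / 2757
Ao = 0.9833

0.9833


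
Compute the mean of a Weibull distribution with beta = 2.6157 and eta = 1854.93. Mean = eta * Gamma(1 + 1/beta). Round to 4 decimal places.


beta = 2.6157, eta = 1854.93
1/beta = 0.3823
1 + 1/beta = 1.3823
Gamma(1.3823) = 0.8884
Mean = 1854.93 * 0.8884
Mean = 1647.8667

1647.8667


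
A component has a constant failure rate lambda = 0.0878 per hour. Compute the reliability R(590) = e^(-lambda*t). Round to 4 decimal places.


lambda = 0.0878
t = 590
lambda * t = 51.802
R(t) = e^(-51.802)
R(t) = 0.0

0.0


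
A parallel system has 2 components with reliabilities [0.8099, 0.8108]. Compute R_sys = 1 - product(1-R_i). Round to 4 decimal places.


Components: [0.8099, 0.8108]
(1 - 0.8099) = 0.1901, running product = 0.1901
(1 - 0.8108) = 0.1892, running product = 0.036
Product of (1-R_i) = 0.036
R_sys = 1 - 0.036 = 0.964

0.964


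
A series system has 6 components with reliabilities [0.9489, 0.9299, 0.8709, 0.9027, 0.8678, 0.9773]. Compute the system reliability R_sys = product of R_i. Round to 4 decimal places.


Components: [0.9489, 0.9299, 0.8709, 0.9027, 0.8678, 0.9773]
After component 1 (R=0.9489): product = 0.9489
After component 2 (R=0.9299): product = 0.8824
After component 3 (R=0.8709): product = 0.7685
After component 4 (R=0.9027): product = 0.6937
After component 5 (R=0.8678): product = 0.602
After component 6 (R=0.9773): product = 0.5883
R_sys = 0.5883

0.5883


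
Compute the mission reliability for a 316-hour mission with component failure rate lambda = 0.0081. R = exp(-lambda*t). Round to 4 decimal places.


lambda = 0.0081
mission_time = 316
lambda * t = 0.0081 * 316 = 2.5596
R = exp(-2.5596)
R = 0.0773

0.0773


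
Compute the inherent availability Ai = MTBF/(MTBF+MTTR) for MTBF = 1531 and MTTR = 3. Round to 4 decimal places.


MTBF = 1531
MTTR = 3
MTBF + MTTR = 1534
Ai = 1531 / 1534
Ai = 0.998

0.998


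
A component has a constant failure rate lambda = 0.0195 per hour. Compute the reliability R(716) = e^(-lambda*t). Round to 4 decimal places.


lambda = 0.0195
t = 716
lambda * t = 13.962
R(t) = e^(-13.962)
R(t) = 0.0

0.0


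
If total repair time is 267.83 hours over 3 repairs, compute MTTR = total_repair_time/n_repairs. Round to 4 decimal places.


total_repair_time = 267.83
n_repairs = 3
MTTR = 267.83 / 3
MTTR = 89.2767

89.2767


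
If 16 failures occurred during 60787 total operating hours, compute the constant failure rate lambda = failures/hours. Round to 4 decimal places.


failures = 16
total_hours = 60787
lambda = 16 / 60787
lambda = 0.0003

0.0003


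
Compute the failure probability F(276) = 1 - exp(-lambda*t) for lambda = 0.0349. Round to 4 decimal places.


lambda = 0.0349, t = 276
lambda * t = 9.6324
exp(-9.6324) = 0.0001
F(t) = 1 - 0.0001
F(t) = 0.9999

0.9999
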